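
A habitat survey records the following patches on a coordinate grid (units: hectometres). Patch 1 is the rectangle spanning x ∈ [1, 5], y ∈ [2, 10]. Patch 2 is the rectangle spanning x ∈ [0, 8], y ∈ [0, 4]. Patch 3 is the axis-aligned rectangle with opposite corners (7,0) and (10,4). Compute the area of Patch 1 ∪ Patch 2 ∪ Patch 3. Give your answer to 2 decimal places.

By inclusion–exclusion:
Individual areas: |Patch 1| = 32, |Patch 2| = 32, |Patch 3| = 12.
|Patch 1∩Patch 2|: x∈[1,5], y∈[2,4] → 4·2 = 8.
|Patch 1∩Patch 3| = 0 (no overlap).
|Patch 2∩Patch 3|: x∈[7,8], y∈[0,4] → 1·4 = 4.
|Patch 1∩Patch 2∩Patch 3| = 0.
|Patch 1 ∪ Patch 2 ∪ Patch 3| = 76 − 12 + 0 = 64.00.

64.00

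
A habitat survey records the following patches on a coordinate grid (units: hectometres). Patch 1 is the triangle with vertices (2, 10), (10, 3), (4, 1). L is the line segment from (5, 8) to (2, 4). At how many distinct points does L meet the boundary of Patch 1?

The segment meets the boundary at (3.029,5.371), (4.717,7.623).

2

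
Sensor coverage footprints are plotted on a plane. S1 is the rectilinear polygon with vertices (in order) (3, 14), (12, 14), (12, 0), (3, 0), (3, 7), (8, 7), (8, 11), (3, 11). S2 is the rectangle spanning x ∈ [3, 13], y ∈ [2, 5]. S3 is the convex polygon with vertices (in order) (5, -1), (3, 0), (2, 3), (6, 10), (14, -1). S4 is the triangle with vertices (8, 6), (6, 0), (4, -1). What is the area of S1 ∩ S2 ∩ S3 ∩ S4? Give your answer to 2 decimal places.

The intersection is the polygon with vertices (7.667,5), (6.667,2), (5.714,2), (7.429,5).
By the shoelace formula its area is 1.79.

1.79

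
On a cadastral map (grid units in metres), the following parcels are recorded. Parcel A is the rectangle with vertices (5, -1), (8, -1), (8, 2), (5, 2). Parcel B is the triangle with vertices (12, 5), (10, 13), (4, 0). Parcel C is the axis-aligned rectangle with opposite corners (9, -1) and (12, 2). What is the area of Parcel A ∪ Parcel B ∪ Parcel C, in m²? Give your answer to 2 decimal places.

53.49

By inclusion–exclusion:
Individual areas: |Parcel A| = 9, |Parcel B| = 37, |Parcel C| = 9.
|Parcel A∩Parcel B| = 1.5125.
|Parcel A∩Parcel C| = 0 (no overlap).
|Parcel B∩Parcel C| = 0.
|Parcel A∩Parcel B∩Parcel C| = 0.
|Parcel A ∪ Parcel B ∪ Parcel C| = 55 − 1.5125 + 0 = 53.49.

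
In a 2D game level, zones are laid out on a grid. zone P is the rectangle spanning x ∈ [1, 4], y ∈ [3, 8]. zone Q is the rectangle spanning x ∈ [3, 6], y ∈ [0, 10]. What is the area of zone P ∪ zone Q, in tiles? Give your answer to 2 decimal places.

By inclusion–exclusion:
Individual areas: |zone P| = 15, |zone Q| = 30.
|zone P∩zone Q|: x∈[3,4], y∈[3,8] → 1·5 = 5.
|zone P ∪ zone Q| = 45 − 5 = 40.00.

40.00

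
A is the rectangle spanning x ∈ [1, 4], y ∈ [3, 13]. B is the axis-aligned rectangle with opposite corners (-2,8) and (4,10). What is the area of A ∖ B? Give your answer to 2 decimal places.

24.00

|A∩B|: x∈[1,4], y∈[8,10] → 3·2 = 6.
|A| = 30.
|A ∖ B| = |A| − |A∩B| = 30 − 6 = 24.00.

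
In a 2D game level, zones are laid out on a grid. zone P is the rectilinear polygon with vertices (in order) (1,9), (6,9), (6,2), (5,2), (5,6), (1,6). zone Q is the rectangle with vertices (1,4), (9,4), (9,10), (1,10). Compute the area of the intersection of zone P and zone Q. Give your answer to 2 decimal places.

The intersection is the polygon with vertices (6,9), (6,4), (5,4), (5,6), (1,6), (1,9).
By the shoelace formula its area is 17.00.

17.00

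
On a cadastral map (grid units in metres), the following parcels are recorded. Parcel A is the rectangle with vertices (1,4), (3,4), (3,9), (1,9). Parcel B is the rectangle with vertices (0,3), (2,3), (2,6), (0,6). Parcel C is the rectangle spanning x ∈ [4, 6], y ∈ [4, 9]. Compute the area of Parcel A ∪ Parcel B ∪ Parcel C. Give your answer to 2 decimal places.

24.00

By inclusion–exclusion:
Individual areas: |Parcel A| = 10, |Parcel B| = 6, |Parcel C| = 10.
|Parcel A∩Parcel B|: x∈[1,2], y∈[4,6] → 1·2 = 2.
|Parcel A∩Parcel C| = 0 (no overlap).
|Parcel B∩Parcel C| = 0 (no overlap).
|Parcel A∩Parcel B∩Parcel C| = 0.
|Parcel A ∪ Parcel B ∪ Parcel C| = 26 − 2 + 0 = 24.00.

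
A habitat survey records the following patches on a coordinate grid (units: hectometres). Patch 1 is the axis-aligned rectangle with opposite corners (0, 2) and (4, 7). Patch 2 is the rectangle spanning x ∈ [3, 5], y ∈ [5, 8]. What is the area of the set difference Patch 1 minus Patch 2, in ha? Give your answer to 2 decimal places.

|Patch 1∩Patch 2|: x∈[3,4], y∈[5,7] → 1·2 = 2.
|Patch 1| = 20.
|Patch 1 ∖ Patch 2| = |Patch 1| − |Patch 1∩Patch 2| = 20 − 2 = 18.00.

18.00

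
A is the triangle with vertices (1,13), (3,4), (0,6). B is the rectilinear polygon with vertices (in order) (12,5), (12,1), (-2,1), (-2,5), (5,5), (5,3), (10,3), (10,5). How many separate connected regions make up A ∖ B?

1

A ∖ B is a single connected region.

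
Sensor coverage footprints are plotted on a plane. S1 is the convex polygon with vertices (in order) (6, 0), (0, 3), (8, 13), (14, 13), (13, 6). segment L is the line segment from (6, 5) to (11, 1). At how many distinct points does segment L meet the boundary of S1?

The segment meets the boundary at (9.017,2.586).

1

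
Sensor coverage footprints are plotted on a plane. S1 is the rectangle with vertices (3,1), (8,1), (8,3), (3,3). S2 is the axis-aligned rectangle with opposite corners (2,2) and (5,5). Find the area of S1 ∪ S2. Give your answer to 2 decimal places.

17.00

By inclusion–exclusion:
Individual areas: |S1| = 10, |S2| = 9.
|S1∩S2|: x∈[3,5], y∈[2,3] → 2·1 = 2.
|S1 ∪ S2| = 19 − 2 = 17.00.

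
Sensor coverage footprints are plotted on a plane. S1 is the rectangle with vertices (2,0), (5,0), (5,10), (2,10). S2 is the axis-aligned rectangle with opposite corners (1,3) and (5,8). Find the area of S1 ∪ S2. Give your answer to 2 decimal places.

By inclusion–exclusion:
Individual areas: |S1| = 30, |S2| = 20.
|S1∩S2|: x∈[2,5], y∈[3,8] → 3·5 = 15.
|S1 ∪ S2| = 50 − 15 = 35.00.

35.00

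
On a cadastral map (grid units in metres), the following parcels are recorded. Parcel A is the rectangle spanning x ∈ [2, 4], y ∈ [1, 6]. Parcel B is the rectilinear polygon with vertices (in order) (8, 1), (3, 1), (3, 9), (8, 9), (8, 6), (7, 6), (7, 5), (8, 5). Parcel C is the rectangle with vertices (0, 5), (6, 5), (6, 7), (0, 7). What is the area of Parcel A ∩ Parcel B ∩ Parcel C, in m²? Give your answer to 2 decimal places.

1.00

The intersection is the polygon with vertices (4,5), (3,5), (3,6), (4,6).
By the shoelace formula its area is 1.00.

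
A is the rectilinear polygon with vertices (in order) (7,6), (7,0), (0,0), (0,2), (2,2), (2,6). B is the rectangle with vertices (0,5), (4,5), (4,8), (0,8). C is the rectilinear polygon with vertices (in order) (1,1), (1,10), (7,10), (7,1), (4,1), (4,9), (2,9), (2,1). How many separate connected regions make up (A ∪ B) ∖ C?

(A ∪ B) ∖ C splits into 2 disjoint pieces (area 22, area 3).

2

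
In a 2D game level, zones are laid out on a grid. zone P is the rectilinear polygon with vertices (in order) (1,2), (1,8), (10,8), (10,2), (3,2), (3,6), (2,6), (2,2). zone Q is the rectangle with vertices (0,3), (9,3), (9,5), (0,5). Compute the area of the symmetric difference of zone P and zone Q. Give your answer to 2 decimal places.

|zone P| = 50, |zone Q| = 18, |zone P∩zone Q| = 14.
|zone P △ zone Q| = |zone P| + |zone Q| − 2·|zone P∩zone Q| = 50 + 18 − 28 = 40.00.

40.00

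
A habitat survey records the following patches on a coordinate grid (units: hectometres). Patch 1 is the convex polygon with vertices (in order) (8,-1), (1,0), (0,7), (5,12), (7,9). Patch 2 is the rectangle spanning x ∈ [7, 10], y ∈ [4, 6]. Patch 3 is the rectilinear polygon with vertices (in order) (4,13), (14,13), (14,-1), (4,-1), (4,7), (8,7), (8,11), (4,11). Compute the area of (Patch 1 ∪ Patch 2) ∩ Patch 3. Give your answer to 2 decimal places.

|Patch 1 ∪ Patch 2| = 77.7.
|(Patch 1 ∪ Patch 2) ∩ Patch 3| = 33.69.

33.69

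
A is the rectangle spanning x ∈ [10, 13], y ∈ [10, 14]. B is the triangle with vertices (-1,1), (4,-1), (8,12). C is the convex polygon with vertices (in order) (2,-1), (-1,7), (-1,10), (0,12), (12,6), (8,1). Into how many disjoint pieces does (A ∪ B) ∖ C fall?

(A ∪ B) ∖ C splits into 4 disjoint pieces (area 12, area 3.3126, area 0.3792, area 2.5118).

4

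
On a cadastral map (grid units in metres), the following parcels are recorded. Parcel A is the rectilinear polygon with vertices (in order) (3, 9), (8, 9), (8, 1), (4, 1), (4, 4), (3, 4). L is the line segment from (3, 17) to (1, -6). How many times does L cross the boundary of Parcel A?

The segment lies entirely outside Parcel A and never meets its boundary.

0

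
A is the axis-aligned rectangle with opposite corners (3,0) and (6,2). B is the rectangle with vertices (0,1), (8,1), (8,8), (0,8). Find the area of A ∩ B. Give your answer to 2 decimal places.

3.00

|A∩B|: x∈[3,6], y∈[1,2] → 3·1 = 3.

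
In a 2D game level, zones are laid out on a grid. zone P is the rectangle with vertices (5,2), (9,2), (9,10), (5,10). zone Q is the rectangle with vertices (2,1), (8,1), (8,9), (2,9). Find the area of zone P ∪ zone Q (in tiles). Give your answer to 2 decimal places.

59.00

By inclusion–exclusion:
Individual areas: |zone P| = 32, |zone Q| = 48.
|zone P∩zone Q|: x∈[5,8], y∈[2,9] → 3·7 = 21.
|zone P ∪ zone Q| = 80 − 21 = 59.00.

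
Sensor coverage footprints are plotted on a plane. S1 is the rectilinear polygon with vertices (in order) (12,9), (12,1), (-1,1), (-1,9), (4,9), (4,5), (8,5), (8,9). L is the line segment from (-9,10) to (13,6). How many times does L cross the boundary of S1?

The segment meets the boundary at (12,6.182), (8,6.909), (4,7.636), (-1,8.545).

4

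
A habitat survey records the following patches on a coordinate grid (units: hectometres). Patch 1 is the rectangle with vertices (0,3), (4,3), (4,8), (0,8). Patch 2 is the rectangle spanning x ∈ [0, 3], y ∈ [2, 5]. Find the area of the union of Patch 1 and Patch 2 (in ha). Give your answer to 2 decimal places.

By inclusion–exclusion:
Individual areas: |Patch 1| = 20, |Patch 2| = 9.
|Patch 1∩Patch 2|: x∈[0,3], y∈[3,5] → 3·2 = 6.
|Patch 1 ∪ Patch 2| = 29 − 6 = 23.00.

23.00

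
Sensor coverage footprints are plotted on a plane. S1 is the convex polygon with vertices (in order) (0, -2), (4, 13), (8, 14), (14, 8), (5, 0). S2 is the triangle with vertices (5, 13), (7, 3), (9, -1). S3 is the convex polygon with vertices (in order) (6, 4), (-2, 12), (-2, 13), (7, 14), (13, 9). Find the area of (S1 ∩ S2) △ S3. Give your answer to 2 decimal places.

79.89

|S1 ∩ S2| = 4.7724.
|(S1 ∩ S2) ∩ S3| = 2.939.
|(S1 ∩ S2) △ S3| = 4.7724 + 81 − 5.878 = 79.89.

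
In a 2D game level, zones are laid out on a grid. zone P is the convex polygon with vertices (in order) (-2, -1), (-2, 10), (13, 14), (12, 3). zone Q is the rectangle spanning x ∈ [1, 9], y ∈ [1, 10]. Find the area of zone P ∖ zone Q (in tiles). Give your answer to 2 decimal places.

|zone P| = 157.5, |zone P∩zone Q| = 69.7143.
|zone P ∖ zone Q| = |zone P| − |zone P∩zone Q| = 157.5 − 69.7143 = 87.79.

87.79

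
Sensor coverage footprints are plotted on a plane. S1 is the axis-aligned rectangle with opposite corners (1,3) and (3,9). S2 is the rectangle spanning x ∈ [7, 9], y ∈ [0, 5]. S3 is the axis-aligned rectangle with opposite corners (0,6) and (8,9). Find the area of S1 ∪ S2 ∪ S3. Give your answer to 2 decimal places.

40.00

By inclusion–exclusion:
Individual areas: |S1| = 12, |S2| = 10, |S3| = 24.
|S1∩S2| = 0 (no overlap).
|S1∩S3|: x∈[1,3], y∈[6,9] → 2·3 = 6.
|S2∩S3| = 0 (no overlap).
|S1∩S2∩S3| = 0.
|S1 ∪ S2 ∪ S3| = 46 − 6 + 0 = 40.00.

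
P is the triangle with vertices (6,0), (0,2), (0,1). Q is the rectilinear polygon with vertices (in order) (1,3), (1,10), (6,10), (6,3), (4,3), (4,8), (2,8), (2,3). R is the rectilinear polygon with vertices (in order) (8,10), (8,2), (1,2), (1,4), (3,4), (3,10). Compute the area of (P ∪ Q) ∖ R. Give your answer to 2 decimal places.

|P ∪ Q| = 28.
|(P ∪ Q) ∩ R| = 17.
|(P ∪ Q) ∖ R| = 28 − 17 = 11.00.

11.00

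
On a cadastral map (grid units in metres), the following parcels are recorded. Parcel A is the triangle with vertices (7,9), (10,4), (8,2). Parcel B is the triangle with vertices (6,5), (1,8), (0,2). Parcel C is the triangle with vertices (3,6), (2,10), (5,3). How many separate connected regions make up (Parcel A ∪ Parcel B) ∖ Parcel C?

3

(Parcel A ∪ Parcel B) ∖ Parcel C splits into 3 disjoint pieces (area 8, area 2.1029, area 13.0184).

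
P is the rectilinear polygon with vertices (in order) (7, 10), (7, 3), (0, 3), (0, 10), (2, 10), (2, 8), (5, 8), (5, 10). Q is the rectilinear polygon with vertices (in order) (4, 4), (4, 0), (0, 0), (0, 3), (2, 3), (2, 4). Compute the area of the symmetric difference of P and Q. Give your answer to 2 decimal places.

53.00

|P| = 43, |Q| = 14, |P∩Q| = 2.
|P △ Q| = |P| + |Q| − 2·|P∩Q| = 43 + 14 − 4 = 53.00.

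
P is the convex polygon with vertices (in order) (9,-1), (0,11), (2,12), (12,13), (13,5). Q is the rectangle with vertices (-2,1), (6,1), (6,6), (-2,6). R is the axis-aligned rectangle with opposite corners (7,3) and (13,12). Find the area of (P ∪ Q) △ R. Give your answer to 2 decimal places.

95.42

|P ∪ Q| = 140.625.
|(P ∪ Q) ∩ R| = 49.6042.
|(P ∪ Q) △ R| = 140.625 + 54 − 99.2083 = 95.42.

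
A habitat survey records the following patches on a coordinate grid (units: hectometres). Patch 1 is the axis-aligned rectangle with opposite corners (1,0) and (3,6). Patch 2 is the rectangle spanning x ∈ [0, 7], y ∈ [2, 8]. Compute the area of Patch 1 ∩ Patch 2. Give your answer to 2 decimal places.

|Patch 1∩Patch 2|: x∈[1,3], y∈[2,6] → 2·4 = 8.

8.00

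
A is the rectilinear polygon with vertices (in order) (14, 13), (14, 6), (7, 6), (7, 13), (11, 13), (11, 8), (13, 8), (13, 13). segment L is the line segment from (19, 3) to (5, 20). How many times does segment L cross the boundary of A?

The segment meets the boundary at (11,12.714), (10.765,13), (13,10.286), (14,9.071).

4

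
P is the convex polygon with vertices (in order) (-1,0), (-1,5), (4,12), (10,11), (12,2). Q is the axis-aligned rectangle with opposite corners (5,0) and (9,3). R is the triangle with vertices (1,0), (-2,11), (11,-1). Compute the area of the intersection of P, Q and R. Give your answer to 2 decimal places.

The intersection is the polygon with vertices (5,3), (6.667,3), (8.357,1.44), (5,0.923).
By the shoelace formula its area is 4.79.

4.79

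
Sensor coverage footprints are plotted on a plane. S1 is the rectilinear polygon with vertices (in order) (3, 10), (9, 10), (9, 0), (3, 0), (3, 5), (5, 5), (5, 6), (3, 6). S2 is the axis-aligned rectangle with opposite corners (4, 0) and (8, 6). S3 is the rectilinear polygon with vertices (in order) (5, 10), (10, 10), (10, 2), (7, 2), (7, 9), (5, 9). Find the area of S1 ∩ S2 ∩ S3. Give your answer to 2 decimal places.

The intersection is the polygon with vertices (8,6), (8,2), (7,2), (7,6).
By the shoelace formula its area is 4.00.

4.00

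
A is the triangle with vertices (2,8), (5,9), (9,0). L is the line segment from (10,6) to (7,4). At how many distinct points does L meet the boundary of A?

The segment meets the boundary at (7.171,4.114).

1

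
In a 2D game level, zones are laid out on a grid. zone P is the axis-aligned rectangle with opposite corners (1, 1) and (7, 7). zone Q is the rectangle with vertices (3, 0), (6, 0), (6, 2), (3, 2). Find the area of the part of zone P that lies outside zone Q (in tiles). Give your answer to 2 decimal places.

33.00

|zone P∩zone Q|: x∈[3,6], y∈[1,2] → 3·1 = 3.
|zone P| = 36.
|zone P ∖ zone Q| = |zone P| − |zone P∩zone Q| = 36 − 3 = 33.00.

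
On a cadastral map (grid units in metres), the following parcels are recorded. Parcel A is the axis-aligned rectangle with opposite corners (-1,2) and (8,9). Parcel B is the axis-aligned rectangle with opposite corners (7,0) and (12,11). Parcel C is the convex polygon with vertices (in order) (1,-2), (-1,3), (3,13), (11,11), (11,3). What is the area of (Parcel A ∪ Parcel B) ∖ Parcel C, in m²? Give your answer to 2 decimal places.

26.40

|Parcel A ∪ Parcel B| = 111.
|(Parcel A ∪ Parcel B) ∩ Parcel C| = 84.6.
|(Parcel A ∪ Parcel B) ∖ Parcel C| = 111 − 84.6 = 26.40.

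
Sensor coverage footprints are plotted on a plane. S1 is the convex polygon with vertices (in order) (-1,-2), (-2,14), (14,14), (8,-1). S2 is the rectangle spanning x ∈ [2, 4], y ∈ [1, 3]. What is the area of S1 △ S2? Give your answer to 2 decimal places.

188.50

|S1| = 192.5, |S2| = 4, |S1∩S2| = 4.
|S1 △ S2| = |S1| + |S2| − 2·|S1∩S2| = 192.5 + 4 − 8 = 188.50.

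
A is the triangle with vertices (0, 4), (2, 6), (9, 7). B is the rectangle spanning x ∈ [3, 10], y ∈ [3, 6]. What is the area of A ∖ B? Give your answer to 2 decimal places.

4.50

|A| = 6, |A∩B| = 1.5.
|A ∖ B| = |A| − |A∩B| = 6 − 1.5 = 4.50.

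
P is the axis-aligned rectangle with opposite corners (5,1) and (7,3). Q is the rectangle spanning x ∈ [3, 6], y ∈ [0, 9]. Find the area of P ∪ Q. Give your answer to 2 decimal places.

By inclusion–exclusion:
Individual areas: |P| = 4, |Q| = 27.
|P∩Q|: x∈[5,6], y∈[1,3] → 1·2 = 2.
|P ∪ Q| = 31 − 2 = 29.00.

29.00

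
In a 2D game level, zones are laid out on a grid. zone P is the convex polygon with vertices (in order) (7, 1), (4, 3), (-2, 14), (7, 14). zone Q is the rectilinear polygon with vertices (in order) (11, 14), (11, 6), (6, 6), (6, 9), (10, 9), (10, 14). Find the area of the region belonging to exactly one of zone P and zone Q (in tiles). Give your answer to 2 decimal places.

83.00

|zone P| = 69, |zone Q| = 20, |zone P∩zone Q| = 3.
|zone P △ zone Q| = |zone P| + |zone Q| − 2·|zone P∩zone Q| = 69 + 20 − 6 = 83.00.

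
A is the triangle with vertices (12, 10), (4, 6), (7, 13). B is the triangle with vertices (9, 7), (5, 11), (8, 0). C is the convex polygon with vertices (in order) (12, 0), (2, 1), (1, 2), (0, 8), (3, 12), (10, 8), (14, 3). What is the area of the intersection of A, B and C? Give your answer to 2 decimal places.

3.85

The intersection is the polygon with vertices (5.444,9.37), (5.8,10.2), (8,8), (6.08,7.04).
By the shoelace formula its area is 3.85.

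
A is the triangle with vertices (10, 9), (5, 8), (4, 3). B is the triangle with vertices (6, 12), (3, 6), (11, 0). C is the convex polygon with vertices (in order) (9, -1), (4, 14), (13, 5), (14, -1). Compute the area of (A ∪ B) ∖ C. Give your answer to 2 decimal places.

15.96

|A ∪ B| = 35.9773.
|(A ∪ B) ∩ C| = 20.0155.
|(A ∪ B) ∖ C| = 35.9773 − 20.0155 = 15.96.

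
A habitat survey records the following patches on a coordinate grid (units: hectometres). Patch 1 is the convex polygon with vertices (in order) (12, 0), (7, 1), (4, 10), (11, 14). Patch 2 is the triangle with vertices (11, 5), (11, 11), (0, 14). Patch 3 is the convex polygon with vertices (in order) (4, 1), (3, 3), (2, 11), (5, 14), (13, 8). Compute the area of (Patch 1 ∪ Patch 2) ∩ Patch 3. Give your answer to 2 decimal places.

|Patch 1 ∪ Patch 2| = 81.1859.
|(Patch 1 ∪ Patch 2) ∩ Patch 3| = 46.97.

46.97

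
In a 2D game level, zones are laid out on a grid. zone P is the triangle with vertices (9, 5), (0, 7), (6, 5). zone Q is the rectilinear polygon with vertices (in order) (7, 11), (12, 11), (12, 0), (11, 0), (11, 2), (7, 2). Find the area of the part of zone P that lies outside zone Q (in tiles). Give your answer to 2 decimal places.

|zone P| = 3, |zone P∩zone Q| = 0.4444.
|zone P ∖ zone Q| = |zone P| − |zone P∩zone Q| = 3 − 0.4444 = 2.56.

2.56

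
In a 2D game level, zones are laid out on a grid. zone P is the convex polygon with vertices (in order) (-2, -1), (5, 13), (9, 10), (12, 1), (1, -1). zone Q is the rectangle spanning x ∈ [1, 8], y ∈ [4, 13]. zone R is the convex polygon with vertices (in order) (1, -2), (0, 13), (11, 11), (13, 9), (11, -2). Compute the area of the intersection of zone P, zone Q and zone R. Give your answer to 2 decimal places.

42.71

The intersection is the polygon with vertices (8,10.75), (8,4), (1,4), (1,5), (4.583,12.167), (6.6,11.8).
By the shoelace formula its area is 42.71.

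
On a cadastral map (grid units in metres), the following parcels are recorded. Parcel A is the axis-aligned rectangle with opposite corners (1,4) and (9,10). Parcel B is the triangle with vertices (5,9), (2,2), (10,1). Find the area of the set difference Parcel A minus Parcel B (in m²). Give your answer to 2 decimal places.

34.83

|Parcel A| = 48, |Parcel A∩Parcel B| = 13.1696.
|Parcel A ∖ Parcel B| = |Parcel A| − |Parcel A∩Parcel B| = 48 − 13.1696 = 34.83.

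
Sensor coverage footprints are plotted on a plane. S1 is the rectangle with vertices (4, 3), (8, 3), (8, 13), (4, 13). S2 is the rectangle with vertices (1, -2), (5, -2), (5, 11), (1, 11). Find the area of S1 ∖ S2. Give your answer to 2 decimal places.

32.00

|S1∩S2|: x∈[4,5], y∈[3,11] → 1·8 = 8.
|S1| = 40.
|S1 ∖ S2| = |S1| − |S1∩S2| = 40 − 8 = 32.00.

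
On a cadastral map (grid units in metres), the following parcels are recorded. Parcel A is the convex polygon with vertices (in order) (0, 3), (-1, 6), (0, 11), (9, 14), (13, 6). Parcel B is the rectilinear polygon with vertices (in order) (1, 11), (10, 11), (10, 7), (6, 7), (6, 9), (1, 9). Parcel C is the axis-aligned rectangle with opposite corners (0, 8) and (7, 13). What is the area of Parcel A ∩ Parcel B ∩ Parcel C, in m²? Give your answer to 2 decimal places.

The intersection is the polygon with vertices (6,9), (1,9), (1,11), (7,11), (7,8), (6,8).
By the shoelace formula its area is 13.00.

13.00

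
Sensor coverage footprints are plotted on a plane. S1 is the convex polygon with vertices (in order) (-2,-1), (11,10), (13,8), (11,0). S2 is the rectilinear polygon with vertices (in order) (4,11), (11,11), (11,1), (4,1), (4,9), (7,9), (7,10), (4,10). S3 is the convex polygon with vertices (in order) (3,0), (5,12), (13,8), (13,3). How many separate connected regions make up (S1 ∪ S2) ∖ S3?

4

(S1 ∪ S2) ∖ S3 splits into 4 disjoint pieces (area 0.75, area 0.75, area 5, area 23.4679).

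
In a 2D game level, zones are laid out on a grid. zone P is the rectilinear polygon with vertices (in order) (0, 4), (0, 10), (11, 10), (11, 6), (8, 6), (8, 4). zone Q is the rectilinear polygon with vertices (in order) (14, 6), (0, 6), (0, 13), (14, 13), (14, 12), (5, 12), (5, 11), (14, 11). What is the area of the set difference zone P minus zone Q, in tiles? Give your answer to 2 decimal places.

16.00

|zone P| = 60, |zone P∩zone Q| = 44.
|zone P ∖ zone Q| = |zone P| − |zone P∩zone Q| = 60 − 44 = 16.00.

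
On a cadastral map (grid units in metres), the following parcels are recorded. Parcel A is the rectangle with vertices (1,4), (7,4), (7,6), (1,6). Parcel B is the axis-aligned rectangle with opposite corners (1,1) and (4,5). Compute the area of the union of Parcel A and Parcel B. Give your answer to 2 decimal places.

By inclusion–exclusion:
Individual areas: |Parcel A| = 12, |Parcel B| = 12.
|Parcel A∩Parcel B|: x∈[1,4], y∈[4,5] → 3·1 = 3.
|Parcel A ∪ Parcel B| = 24 − 3 = 21.00.

21.00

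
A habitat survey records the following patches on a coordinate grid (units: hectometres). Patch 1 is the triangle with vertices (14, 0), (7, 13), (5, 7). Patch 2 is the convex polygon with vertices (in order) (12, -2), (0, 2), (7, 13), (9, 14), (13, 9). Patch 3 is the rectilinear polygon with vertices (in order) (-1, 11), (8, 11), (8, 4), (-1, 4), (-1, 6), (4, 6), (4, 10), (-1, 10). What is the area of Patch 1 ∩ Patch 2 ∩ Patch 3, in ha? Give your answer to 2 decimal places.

12.83

The intersection is the polygon with vertices (5,7), (6.333,11), (8,11), (8,4.667).
By the shoelace formula its area is 12.83.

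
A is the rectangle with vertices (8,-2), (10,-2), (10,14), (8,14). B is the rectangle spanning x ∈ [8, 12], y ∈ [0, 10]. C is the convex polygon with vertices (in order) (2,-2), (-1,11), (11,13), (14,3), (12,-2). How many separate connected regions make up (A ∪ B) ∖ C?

2

(A ∪ B) ∖ C splits into 2 disjoint pieces (area 2.6667, area 0.0167).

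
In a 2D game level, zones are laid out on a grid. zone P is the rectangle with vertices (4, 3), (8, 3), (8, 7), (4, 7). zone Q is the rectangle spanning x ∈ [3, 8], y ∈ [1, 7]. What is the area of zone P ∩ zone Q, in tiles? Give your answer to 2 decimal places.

16.00

|zone P∩zone Q|: x∈[4,8], y∈[3,7] → 4·4 = 16.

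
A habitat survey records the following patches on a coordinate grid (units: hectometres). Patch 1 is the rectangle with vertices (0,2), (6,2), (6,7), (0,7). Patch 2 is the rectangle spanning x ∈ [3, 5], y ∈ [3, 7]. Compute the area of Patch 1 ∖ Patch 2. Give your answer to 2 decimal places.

22.00

|Patch 1∩Patch 2|: x∈[3,5], y∈[3,7] → 2·4 = 8.
|Patch 1| = 30.
|Patch 1 ∖ Patch 2| = |Patch 1| − |Patch 1∩Patch 2| = 30 − 8 = 22.00.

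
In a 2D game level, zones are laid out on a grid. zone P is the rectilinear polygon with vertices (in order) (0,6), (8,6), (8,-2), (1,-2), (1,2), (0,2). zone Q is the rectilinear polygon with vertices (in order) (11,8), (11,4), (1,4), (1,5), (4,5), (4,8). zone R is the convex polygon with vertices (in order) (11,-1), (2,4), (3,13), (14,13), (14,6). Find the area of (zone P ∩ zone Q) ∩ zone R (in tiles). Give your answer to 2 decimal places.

The region (zone P ∩ zone Q) ∩ zone R is the polygon with vertices (8,4), (2,4), (2.111,5), (4,5), (4,6), (8,6).
By the shoelace formula its area is 9.94.

9.94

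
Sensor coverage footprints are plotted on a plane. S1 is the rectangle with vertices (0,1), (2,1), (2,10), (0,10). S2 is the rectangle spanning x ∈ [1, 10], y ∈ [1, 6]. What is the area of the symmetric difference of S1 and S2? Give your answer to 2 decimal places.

|S1∩S2|: x∈[1,2], y∈[1,6] → 1·5 = 5.
|S1 △ S2| = |S1| + |S2| − 2·|S1∩S2| = 18 + 45 − 10 = 53.00.

53.00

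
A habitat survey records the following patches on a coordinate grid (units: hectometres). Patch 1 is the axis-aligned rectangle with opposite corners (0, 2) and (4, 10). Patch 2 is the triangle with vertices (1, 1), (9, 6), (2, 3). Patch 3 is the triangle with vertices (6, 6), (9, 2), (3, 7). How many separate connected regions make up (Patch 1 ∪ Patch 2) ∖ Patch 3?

(Patch 1 ∪ Patch 2) ∖ Patch 3 splits into 2 disjoint pieces (area 33.9014, area 0.4554).

2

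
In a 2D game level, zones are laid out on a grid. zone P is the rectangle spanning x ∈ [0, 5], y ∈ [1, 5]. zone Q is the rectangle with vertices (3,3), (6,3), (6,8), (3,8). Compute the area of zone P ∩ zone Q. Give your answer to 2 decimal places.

|zone P∩zone Q|: x∈[3,5], y∈[3,5] → 2·2 = 4.

4.00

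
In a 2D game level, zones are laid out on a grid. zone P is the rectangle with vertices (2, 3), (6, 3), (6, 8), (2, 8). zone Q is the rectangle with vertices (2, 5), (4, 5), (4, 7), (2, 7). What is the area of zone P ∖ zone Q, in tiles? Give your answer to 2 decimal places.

|zone P∩zone Q|: x∈[2,4], y∈[5,7] → 2·2 = 4.
|zone P| = 20.
|zone P ∖ zone Q| = |zone P| − |zone P∩zone Q| = 20 − 4 = 16.00.

16.00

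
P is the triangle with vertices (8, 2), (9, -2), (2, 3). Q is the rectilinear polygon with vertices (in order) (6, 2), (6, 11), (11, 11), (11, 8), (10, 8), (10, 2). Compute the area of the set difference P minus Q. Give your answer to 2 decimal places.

11.17

|P| = 11.5, |P∩Q| = 0.3333.
|P ∖ Q| = |P| − |P∩Q| = 11.5 − 0.3333 = 11.17.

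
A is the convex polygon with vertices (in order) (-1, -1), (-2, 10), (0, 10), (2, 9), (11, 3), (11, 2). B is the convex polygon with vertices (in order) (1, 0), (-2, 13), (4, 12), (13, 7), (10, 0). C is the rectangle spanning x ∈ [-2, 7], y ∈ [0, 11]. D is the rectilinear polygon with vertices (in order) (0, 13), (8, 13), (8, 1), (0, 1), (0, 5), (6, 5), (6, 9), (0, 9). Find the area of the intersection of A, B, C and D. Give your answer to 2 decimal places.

28.72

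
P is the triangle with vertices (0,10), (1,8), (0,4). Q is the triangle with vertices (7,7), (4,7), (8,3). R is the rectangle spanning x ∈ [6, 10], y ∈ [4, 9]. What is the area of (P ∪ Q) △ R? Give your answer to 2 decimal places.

21.75

|P ∪ Q| = 9.
|(P ∪ Q) ∩ R| = 3.625.
|(P ∪ Q) △ R| = 9 + 20 − 7.25 = 21.75.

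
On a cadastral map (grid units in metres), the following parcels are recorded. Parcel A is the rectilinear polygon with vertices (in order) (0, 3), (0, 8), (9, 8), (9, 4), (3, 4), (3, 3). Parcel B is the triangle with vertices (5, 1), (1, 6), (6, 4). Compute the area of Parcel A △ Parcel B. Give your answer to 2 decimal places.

|Parcel A| = 39, |Parcel B| = 8.5, |Parcel A∩Parcel B| = 3.5.
|Parcel A △ Parcel B| = |Parcel A| + |Parcel B| − 2·|Parcel A∩Parcel B| = 39 + 8.5 − 7 = 40.50.

40.50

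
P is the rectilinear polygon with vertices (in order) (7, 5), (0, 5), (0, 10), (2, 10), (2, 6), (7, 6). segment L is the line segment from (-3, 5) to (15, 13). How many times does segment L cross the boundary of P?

The segment meets the boundary at (2,7.222), (0,6.333).

2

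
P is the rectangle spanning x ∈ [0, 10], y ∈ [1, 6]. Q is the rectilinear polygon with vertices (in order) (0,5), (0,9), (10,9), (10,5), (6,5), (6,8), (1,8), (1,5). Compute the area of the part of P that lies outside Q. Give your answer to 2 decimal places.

|P| = 50, |P∩Q| = 5.
|P ∖ Q| = |P| − |P∩Q| = 50 − 5 = 45.00.

45.00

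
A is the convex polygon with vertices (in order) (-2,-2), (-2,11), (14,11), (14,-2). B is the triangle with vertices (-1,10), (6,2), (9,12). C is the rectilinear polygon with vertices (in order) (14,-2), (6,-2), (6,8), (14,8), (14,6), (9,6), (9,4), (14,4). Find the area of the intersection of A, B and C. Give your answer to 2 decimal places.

5.40

The intersection is the polygon with vertices (6,2), (6,8), (7.8,8).
By the shoelace formula its area is 5.40.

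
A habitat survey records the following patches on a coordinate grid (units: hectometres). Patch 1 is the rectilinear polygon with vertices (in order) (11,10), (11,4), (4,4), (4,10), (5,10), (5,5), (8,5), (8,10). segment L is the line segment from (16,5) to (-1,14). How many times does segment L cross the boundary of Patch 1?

2

The segment meets the boundary at (8,9.235), (11,7.647).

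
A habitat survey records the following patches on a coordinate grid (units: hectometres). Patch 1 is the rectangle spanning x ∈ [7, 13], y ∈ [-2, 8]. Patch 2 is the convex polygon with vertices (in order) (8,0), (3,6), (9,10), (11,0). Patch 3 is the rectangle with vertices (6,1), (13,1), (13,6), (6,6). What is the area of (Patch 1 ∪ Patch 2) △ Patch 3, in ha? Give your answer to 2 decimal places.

|Patch 1 ∪ Patch 2| = 78.
|(Patch 1 ∪ Patch 2) ∩ Patch 3| = 34.2.
|(Patch 1 ∪ Patch 2) △ Patch 3| = 78 + 35 − 68.4 = 44.60.

44.60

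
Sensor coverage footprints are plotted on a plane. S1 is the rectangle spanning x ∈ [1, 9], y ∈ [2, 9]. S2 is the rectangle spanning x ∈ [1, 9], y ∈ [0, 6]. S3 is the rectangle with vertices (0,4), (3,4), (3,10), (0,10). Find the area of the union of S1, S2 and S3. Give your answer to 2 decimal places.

80.00

By inclusion–exclusion:
Individual areas: |S1| = 56, |S2| = 48, |S3| = 18.
|S1∩S2|: x∈[1,9], y∈[2,6] → 8·4 = 32.
|S1∩S3|: x∈[1,3], y∈[4,9] → 2·5 = 10.
|S2∩S3|: x∈[1,3], y∈[4,6] → 2·2 = 4.
|S1∩S2∩S3| = 4.
|S1 ∪ S2 ∪ S3| = 122 − 46 + 4 = 80.00.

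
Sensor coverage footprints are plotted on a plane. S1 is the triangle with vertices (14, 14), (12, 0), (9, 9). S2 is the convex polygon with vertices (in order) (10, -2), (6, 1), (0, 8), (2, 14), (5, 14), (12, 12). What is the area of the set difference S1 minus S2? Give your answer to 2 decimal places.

19.20

|S1| = 30, |S1∩S2| = 10.8.
|S1 ∖ S2| = |S1| − |S1∩S2| = 30 − 10.8 = 19.20.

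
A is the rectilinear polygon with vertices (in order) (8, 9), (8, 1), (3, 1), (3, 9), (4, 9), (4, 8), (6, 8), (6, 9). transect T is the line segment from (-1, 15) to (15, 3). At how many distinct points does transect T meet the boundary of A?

The segment meets the boundary at (8,8.25), (7,9).

2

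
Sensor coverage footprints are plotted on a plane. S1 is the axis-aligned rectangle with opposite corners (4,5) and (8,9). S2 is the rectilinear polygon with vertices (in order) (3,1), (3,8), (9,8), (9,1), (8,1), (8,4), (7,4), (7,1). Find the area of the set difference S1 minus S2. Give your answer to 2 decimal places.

|S1| = 16, |S1∩S2| = 12.
|S1 ∖ S2| = |S1| − |S1∩S2| = 16 − 12 = 4.00.

4.00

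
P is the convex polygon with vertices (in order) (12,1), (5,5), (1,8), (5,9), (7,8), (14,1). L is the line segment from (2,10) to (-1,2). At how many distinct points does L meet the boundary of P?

The segment meets the boundary at (1.195,7.854), (1.276,8.069).

2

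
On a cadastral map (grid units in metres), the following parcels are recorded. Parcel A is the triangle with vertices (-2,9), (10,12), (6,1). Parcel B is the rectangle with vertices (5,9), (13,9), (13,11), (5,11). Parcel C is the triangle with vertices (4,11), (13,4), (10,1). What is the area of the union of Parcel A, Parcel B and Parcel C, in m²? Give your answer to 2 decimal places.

By inclusion–exclusion:
Individual areas: |Parcel A| = 60, |Parcel B| = 16, |Parcel C| = 24.
|Parcel A∩Parcel B| = 8.4205.
|Parcel A∩Parcel C| = 6.7967.
|Parcel B∩Parcel C| = 0.927.
|Parcel A∩Parcel B∩Parcel C| = 0.927.
|Parcel A ∪ Parcel B ∪ Parcel C| = 100 − 16.1441 + 0.927 = 84.78.

84.78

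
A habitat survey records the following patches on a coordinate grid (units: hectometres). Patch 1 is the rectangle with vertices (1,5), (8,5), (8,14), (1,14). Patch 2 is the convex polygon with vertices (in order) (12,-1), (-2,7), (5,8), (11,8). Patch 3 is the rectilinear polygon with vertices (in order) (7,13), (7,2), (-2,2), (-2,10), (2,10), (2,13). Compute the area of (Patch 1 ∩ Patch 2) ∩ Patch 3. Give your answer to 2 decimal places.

The region (Patch 1 ∩ Patch 2) ∩ Patch 3 is the polygon with vertices (1.5,5), (1,5.286), (1,7.429), (5,8), (7,8), (7,5).
By the shoelace formula its area is 16.79.

16.79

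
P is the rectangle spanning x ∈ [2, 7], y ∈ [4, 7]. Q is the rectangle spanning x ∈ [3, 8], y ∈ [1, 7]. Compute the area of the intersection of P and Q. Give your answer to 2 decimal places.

12.00

|P∩Q|: x∈[3,7], y∈[4,7] → 4·3 = 12.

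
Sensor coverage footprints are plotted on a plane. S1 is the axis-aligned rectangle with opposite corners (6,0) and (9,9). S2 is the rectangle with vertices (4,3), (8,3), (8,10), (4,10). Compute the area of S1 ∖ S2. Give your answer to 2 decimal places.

|S1∩S2|: x∈[6,8], y∈[3,9] → 2·6 = 12.
|S1| = 27.
|S1 ∖ S2| = |S1| − |S1∩S2| = 27 − 12 = 15.00.

15.00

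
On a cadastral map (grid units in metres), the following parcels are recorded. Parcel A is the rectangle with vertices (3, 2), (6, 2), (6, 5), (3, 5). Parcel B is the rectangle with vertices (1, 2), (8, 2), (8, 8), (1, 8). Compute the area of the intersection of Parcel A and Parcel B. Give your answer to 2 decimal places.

9.00

|Parcel A∩Parcel B|: x∈[3,6], y∈[2,5] → 3·3 = 9.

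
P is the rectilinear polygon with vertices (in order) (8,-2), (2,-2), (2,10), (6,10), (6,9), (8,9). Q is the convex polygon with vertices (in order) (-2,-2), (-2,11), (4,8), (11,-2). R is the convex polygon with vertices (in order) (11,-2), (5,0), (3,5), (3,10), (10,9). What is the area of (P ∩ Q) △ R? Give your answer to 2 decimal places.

|P ∩ Q| = 49.5714.
|(P ∩ Q) ∩ R| = 25.3214.
|(P ∩ Q) △ R| = 49.5714 + 71 − 50.6429 = 69.93.

69.93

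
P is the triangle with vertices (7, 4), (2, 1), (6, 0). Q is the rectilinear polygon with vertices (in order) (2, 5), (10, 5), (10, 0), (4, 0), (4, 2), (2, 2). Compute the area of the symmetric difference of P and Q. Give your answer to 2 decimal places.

|P| = 8.5, |Q| = 36, |P∩Q| = 6.8333.
|P △ Q| = |P| + |Q| − 2·|P∩Q| = 8.5 + 36 − 13.6667 = 30.83.

30.83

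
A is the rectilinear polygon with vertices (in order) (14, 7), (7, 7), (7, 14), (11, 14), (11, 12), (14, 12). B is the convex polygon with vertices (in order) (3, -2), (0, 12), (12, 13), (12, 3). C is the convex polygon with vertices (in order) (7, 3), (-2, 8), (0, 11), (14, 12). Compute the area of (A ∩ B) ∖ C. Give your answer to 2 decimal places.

|A ∩ B| = 28.
|(A ∩ B) ∩ C| = 21.0992.
|(A ∩ B) ∖ C| = 28 − 21.0992 = 6.90.

6.90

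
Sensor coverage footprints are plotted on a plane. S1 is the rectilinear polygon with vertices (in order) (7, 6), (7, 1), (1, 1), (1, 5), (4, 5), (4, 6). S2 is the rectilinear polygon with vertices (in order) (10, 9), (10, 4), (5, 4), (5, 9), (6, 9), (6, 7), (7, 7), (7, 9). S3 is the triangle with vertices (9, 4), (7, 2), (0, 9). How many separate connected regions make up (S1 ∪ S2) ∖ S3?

(S1 ∪ S2) ∖ S3 splits into 2 disjoint pieces (area 19.5, area 18.5556).

2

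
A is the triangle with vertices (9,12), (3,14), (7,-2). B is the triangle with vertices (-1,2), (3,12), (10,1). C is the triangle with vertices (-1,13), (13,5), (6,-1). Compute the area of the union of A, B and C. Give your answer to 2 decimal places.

111.52

By inclusion–exclusion:
Individual areas: |A| = 44, |B| = 57, |C| = 70.
|A∩B| = 13.5983.
|A∩C| = 22.4063.
|B∩C| = 37.0022.
|A∩B∩C| = 13.5227.
|A ∪ B ∪ C| = 171 − 73.0068 + 13.5227 = 111.52.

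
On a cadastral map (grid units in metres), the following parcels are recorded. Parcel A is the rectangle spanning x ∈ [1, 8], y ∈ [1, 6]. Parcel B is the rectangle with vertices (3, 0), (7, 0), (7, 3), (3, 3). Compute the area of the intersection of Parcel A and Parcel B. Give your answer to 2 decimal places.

|Parcel A∩Parcel B|: x∈[3,7], y∈[1,3] → 4·2 = 8.

8.00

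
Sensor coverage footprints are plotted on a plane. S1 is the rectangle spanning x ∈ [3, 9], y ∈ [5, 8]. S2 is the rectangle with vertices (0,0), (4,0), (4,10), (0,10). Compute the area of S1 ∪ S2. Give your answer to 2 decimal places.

55.00

By inclusion–exclusion:
Individual areas: |S1| = 18, |S2| = 40.
|S1∩S2|: x∈[3,4], y∈[5,8] → 1·3 = 3.
|S1 ∪ S2| = 58 − 3 = 55.00.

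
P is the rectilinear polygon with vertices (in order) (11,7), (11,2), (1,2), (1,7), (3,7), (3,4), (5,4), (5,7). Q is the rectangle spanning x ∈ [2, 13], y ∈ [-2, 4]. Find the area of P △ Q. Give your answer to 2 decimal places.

|P| = 44, |Q| = 66, |P∩Q| = 18.
|P △ Q| = |P| + |Q| − 2·|P∩Q| = 44 + 66 − 36 = 74.00.

74.00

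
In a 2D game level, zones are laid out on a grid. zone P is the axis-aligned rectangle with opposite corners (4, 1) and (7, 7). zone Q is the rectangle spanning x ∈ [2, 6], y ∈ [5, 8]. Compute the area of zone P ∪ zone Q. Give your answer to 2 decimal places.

By inclusion–exclusion:
Individual areas: |zone P| = 18, |zone Q| = 12.
|zone P∩zone Q|: x∈[4,6], y∈[5,7] → 2·2 = 4.
|zone P ∪ zone Q| = 30 − 4 = 26.00.

26.00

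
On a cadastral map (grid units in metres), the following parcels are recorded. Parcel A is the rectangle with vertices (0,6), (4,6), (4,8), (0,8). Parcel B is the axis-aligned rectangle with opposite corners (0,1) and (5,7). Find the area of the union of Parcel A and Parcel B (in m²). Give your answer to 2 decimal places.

By inclusion–exclusion:
Individual areas: |Parcel A| = 8, |Parcel B| = 30.
|Parcel A∩Parcel B|: x∈[0,4], y∈[6,7] → 4·1 = 4.
|Parcel A ∪ Parcel B| = 38 − 4 = 34.00.

34.00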